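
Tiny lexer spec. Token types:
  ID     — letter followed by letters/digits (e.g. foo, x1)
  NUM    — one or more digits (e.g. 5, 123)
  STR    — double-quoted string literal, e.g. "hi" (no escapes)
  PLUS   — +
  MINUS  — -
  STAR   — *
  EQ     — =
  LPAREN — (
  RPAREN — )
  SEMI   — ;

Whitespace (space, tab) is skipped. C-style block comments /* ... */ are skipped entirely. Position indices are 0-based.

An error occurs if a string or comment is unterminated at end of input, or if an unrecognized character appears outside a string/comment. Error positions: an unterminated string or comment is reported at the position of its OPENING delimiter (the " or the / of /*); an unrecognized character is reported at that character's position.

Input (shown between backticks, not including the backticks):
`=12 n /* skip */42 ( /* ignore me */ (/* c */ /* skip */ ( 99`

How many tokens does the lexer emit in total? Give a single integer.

pos=0: emit EQ '='
pos=1: emit NUM '12' (now at pos=3)
pos=4: emit ID 'n' (now at pos=5)
pos=6: enter COMMENT mode (saw '/*')
exit COMMENT mode (now at pos=16)
pos=16: emit NUM '42' (now at pos=18)
pos=19: emit LPAREN '('
pos=21: enter COMMENT mode (saw '/*')
exit COMMENT mode (now at pos=36)
pos=37: emit LPAREN '('
pos=38: enter COMMENT mode (saw '/*')
exit COMMENT mode (now at pos=45)
pos=46: enter COMMENT mode (saw '/*')
exit COMMENT mode (now at pos=56)
pos=57: emit LPAREN '('
pos=59: emit NUM '99' (now at pos=61)
DONE. 8 tokens: [EQ, NUM, ID, NUM, LPAREN, LPAREN, LPAREN, NUM]

Answer: 8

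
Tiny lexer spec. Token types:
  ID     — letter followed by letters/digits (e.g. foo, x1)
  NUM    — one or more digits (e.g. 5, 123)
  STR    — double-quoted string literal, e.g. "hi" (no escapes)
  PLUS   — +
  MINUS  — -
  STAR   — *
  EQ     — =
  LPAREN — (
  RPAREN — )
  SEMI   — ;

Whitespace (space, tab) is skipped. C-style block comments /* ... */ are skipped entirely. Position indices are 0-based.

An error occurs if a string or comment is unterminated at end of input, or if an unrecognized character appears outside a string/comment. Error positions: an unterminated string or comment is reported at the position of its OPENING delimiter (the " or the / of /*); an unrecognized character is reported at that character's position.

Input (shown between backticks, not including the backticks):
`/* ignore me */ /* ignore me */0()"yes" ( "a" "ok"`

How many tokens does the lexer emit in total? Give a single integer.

pos=0: enter COMMENT mode (saw '/*')
exit COMMENT mode (now at pos=15)
pos=16: enter COMMENT mode (saw '/*')
exit COMMENT mode (now at pos=31)
pos=31: emit NUM '0' (now at pos=32)
pos=32: emit LPAREN '('
pos=33: emit RPAREN ')'
pos=34: enter STRING mode
pos=34: emit STR "yes" (now at pos=39)
pos=40: emit LPAREN '('
pos=42: enter STRING mode
pos=42: emit STR "a" (now at pos=45)
pos=46: enter STRING mode
pos=46: emit STR "ok" (now at pos=50)
DONE. 7 tokens: [NUM, LPAREN, RPAREN, STR, LPAREN, STR, STR]

Answer: 7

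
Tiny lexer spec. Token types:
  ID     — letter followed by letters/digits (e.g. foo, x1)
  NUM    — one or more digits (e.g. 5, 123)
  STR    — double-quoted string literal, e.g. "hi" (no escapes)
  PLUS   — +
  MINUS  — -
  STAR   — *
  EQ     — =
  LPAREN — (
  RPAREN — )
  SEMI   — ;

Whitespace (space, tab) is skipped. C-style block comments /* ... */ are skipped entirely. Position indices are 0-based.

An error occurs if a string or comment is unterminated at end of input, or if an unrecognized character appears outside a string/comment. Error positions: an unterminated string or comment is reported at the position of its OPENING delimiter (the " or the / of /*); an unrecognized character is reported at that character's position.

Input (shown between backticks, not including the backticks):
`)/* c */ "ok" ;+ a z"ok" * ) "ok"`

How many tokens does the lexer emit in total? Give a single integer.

pos=0: emit RPAREN ')'
pos=1: enter COMMENT mode (saw '/*')
exit COMMENT mode (now at pos=8)
pos=9: enter STRING mode
pos=9: emit STR "ok" (now at pos=13)
pos=14: emit SEMI ';'
pos=15: emit PLUS '+'
pos=17: emit ID 'a' (now at pos=18)
pos=19: emit ID 'z' (now at pos=20)
pos=20: enter STRING mode
pos=20: emit STR "ok" (now at pos=24)
pos=25: emit STAR '*'
pos=27: emit RPAREN ')'
pos=29: enter STRING mode
pos=29: emit STR "ok" (now at pos=33)
DONE. 10 tokens: [RPAREN, STR, SEMI, PLUS, ID, ID, STR, STAR, RPAREN, STR]

Answer: 10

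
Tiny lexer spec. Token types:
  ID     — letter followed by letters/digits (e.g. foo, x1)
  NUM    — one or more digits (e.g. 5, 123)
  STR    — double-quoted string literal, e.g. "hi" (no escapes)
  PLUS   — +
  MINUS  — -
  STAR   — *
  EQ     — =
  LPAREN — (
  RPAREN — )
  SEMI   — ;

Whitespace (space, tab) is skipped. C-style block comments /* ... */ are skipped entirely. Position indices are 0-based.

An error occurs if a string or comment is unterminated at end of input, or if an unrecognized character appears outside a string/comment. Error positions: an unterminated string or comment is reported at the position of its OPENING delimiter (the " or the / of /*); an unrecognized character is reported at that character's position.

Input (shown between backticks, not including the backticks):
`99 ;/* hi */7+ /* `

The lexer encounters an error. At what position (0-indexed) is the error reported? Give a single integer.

Answer: 15

Derivation:
pos=0: emit NUM '99' (now at pos=2)
pos=3: emit SEMI ';'
pos=4: enter COMMENT mode (saw '/*')
exit COMMENT mode (now at pos=12)
pos=12: emit NUM '7' (now at pos=13)
pos=13: emit PLUS '+'
pos=15: enter COMMENT mode (saw '/*')
pos=15: ERROR — unterminated comment (reached EOF)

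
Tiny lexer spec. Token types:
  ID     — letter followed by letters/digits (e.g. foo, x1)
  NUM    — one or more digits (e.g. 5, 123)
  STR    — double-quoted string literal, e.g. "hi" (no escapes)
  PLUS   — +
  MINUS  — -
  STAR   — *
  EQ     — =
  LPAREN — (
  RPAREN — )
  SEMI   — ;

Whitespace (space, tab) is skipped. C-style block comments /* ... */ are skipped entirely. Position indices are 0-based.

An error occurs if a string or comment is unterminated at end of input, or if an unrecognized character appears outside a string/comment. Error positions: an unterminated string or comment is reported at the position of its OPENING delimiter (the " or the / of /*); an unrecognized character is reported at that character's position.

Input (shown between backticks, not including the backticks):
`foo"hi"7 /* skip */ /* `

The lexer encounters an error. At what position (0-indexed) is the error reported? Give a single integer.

Answer: 20

Derivation:
pos=0: emit ID 'foo' (now at pos=3)
pos=3: enter STRING mode
pos=3: emit STR "hi" (now at pos=7)
pos=7: emit NUM '7' (now at pos=8)
pos=9: enter COMMENT mode (saw '/*')
exit COMMENT mode (now at pos=19)
pos=20: enter COMMENT mode (saw '/*')
pos=20: ERROR — unterminated comment (reached EOF)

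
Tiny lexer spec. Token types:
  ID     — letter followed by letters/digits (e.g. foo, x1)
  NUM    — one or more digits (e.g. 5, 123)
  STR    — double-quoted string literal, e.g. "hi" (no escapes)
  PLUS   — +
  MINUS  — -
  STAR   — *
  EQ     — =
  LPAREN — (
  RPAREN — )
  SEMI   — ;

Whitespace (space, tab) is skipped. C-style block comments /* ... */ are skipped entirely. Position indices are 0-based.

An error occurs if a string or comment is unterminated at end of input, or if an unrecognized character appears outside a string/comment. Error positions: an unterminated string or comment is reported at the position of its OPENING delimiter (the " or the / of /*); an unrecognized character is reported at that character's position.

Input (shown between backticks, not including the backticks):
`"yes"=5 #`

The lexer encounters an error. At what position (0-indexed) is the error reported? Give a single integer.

pos=0: enter STRING mode
pos=0: emit STR "yes" (now at pos=5)
pos=5: emit EQ '='
pos=6: emit NUM '5' (now at pos=7)
pos=8: ERROR — unrecognized char '#'

Answer: 8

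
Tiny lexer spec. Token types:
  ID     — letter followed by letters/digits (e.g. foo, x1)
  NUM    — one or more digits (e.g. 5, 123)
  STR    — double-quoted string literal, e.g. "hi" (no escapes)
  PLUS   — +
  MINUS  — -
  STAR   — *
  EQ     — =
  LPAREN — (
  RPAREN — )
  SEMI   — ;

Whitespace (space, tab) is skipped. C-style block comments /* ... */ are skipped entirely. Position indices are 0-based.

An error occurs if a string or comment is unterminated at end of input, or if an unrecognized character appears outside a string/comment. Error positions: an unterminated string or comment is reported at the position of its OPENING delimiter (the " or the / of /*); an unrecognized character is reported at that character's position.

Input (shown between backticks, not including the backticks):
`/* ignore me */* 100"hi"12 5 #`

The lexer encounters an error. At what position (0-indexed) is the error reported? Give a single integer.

pos=0: enter COMMENT mode (saw '/*')
exit COMMENT mode (now at pos=15)
pos=15: emit STAR '*'
pos=17: emit NUM '100' (now at pos=20)
pos=20: enter STRING mode
pos=20: emit STR "hi" (now at pos=24)
pos=24: emit NUM '12' (now at pos=26)
pos=27: emit NUM '5' (now at pos=28)
pos=29: ERROR — unrecognized char '#'

Answer: 29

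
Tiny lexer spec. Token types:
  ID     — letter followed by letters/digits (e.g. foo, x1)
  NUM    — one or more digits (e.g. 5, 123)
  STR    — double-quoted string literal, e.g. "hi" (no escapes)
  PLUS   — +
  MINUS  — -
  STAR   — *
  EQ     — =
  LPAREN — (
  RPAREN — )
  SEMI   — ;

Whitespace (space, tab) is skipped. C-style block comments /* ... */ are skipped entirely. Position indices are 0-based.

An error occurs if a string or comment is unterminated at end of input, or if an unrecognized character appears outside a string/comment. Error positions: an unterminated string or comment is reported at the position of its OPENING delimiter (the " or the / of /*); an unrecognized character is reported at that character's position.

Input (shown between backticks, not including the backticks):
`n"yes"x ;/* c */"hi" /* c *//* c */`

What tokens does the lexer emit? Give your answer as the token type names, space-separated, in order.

Answer: ID STR ID SEMI STR

Derivation:
pos=0: emit ID 'n' (now at pos=1)
pos=1: enter STRING mode
pos=1: emit STR "yes" (now at pos=6)
pos=6: emit ID 'x' (now at pos=7)
pos=8: emit SEMI ';'
pos=9: enter COMMENT mode (saw '/*')
exit COMMENT mode (now at pos=16)
pos=16: enter STRING mode
pos=16: emit STR "hi" (now at pos=20)
pos=21: enter COMMENT mode (saw '/*')
exit COMMENT mode (now at pos=28)
pos=28: enter COMMENT mode (saw '/*')
exit COMMENT mode (now at pos=35)
DONE. 5 tokens: [ID, STR, ID, SEMI, STR]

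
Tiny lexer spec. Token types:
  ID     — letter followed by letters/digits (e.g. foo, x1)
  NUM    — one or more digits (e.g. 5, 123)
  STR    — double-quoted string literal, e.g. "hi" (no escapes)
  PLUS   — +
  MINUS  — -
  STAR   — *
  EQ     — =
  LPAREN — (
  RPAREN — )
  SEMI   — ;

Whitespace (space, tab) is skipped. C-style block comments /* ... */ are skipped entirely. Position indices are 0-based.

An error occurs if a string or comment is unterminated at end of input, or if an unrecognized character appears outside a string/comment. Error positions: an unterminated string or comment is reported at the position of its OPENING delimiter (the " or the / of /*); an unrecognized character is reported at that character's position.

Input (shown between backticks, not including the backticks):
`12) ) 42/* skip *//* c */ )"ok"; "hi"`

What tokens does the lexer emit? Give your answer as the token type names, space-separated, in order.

pos=0: emit NUM '12' (now at pos=2)
pos=2: emit RPAREN ')'
pos=4: emit RPAREN ')'
pos=6: emit NUM '42' (now at pos=8)
pos=8: enter COMMENT mode (saw '/*')
exit COMMENT mode (now at pos=18)
pos=18: enter COMMENT mode (saw '/*')
exit COMMENT mode (now at pos=25)
pos=26: emit RPAREN ')'
pos=27: enter STRING mode
pos=27: emit STR "ok" (now at pos=31)
pos=31: emit SEMI ';'
pos=33: enter STRING mode
pos=33: emit STR "hi" (now at pos=37)
DONE. 8 tokens: [NUM, RPAREN, RPAREN, NUM, RPAREN, STR, SEMI, STR]

Answer: NUM RPAREN RPAREN NUM RPAREN STR SEMI STR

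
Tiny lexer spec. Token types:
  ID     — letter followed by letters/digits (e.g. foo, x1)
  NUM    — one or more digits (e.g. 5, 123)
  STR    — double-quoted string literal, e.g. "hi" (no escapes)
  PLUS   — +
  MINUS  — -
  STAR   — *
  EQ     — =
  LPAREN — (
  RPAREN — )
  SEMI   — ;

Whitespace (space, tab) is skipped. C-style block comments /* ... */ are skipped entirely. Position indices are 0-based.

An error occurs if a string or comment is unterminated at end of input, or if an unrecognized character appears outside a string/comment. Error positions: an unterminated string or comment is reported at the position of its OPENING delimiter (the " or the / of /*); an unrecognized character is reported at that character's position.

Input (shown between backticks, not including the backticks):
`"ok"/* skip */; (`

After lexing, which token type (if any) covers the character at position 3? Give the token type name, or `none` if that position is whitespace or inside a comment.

Answer: STR

Derivation:
pos=0: enter STRING mode
pos=0: emit STR "ok" (now at pos=4)
pos=4: enter COMMENT mode (saw '/*')
exit COMMENT mode (now at pos=14)
pos=14: emit SEMI ';'
pos=16: emit LPAREN '('
DONE. 3 tokens: [STR, SEMI, LPAREN]
Position 3: char is '"' -> STR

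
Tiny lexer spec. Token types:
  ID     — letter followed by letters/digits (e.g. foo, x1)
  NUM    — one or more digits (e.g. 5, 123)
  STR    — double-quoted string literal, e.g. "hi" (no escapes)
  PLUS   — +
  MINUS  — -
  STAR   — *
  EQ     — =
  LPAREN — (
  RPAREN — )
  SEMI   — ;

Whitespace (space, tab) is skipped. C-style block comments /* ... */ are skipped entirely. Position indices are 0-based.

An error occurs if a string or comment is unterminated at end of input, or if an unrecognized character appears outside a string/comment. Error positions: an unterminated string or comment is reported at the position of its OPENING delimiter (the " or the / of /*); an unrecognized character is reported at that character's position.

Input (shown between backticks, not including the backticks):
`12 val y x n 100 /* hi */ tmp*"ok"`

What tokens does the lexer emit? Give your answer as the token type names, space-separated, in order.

pos=0: emit NUM '12' (now at pos=2)
pos=3: emit ID 'val' (now at pos=6)
pos=7: emit ID 'y' (now at pos=8)
pos=9: emit ID 'x' (now at pos=10)
pos=11: emit ID 'n' (now at pos=12)
pos=13: emit NUM '100' (now at pos=16)
pos=17: enter COMMENT mode (saw '/*')
exit COMMENT mode (now at pos=25)
pos=26: emit ID 'tmp' (now at pos=29)
pos=29: emit STAR '*'
pos=30: enter STRING mode
pos=30: emit STR "ok" (now at pos=34)
DONE. 9 tokens: [NUM, ID, ID, ID, ID, NUM, ID, STAR, STR]

Answer: NUM ID ID ID ID NUM ID STAR STR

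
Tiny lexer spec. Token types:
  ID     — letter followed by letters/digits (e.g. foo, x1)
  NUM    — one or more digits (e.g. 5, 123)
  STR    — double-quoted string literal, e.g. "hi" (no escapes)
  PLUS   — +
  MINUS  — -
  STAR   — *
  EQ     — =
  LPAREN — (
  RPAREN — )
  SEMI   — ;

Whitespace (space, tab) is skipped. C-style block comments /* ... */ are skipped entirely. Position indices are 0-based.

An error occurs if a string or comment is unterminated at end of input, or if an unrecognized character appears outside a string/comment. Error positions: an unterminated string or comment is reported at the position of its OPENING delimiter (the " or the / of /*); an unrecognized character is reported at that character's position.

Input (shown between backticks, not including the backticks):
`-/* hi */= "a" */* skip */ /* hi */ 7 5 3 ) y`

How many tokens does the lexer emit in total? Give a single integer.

Answer: 9

Derivation:
pos=0: emit MINUS '-'
pos=1: enter COMMENT mode (saw '/*')
exit COMMENT mode (now at pos=9)
pos=9: emit EQ '='
pos=11: enter STRING mode
pos=11: emit STR "a" (now at pos=14)
pos=15: emit STAR '*'
pos=16: enter COMMENT mode (saw '/*')
exit COMMENT mode (now at pos=26)
pos=27: enter COMMENT mode (saw '/*')
exit COMMENT mode (now at pos=35)
pos=36: emit NUM '7' (now at pos=37)
pos=38: emit NUM '5' (now at pos=39)
pos=40: emit NUM '3' (now at pos=41)
pos=42: emit RPAREN ')'
pos=44: emit ID 'y' (now at pos=45)
DONE. 9 tokens: [MINUS, EQ, STR, STAR, NUM, NUM, NUM, RPAREN, ID]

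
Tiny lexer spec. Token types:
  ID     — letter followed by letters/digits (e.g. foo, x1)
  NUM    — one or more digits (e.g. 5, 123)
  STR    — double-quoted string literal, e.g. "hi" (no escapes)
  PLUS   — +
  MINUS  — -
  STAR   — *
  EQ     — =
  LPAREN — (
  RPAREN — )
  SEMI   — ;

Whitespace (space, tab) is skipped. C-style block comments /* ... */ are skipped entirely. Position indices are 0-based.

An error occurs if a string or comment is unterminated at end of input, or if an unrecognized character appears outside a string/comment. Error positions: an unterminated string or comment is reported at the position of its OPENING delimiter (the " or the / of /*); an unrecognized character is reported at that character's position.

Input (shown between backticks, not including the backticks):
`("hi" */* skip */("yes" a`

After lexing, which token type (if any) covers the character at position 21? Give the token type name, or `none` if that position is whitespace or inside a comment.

Answer: STR

Derivation:
pos=0: emit LPAREN '('
pos=1: enter STRING mode
pos=1: emit STR "hi" (now at pos=5)
pos=6: emit STAR '*'
pos=7: enter COMMENT mode (saw '/*')
exit COMMENT mode (now at pos=17)
pos=17: emit LPAREN '('
pos=18: enter STRING mode
pos=18: emit STR "yes" (now at pos=23)
pos=24: emit ID 'a' (now at pos=25)
DONE. 6 tokens: [LPAREN, STR, STAR, LPAREN, STR, ID]
Position 21: char is 's' -> STR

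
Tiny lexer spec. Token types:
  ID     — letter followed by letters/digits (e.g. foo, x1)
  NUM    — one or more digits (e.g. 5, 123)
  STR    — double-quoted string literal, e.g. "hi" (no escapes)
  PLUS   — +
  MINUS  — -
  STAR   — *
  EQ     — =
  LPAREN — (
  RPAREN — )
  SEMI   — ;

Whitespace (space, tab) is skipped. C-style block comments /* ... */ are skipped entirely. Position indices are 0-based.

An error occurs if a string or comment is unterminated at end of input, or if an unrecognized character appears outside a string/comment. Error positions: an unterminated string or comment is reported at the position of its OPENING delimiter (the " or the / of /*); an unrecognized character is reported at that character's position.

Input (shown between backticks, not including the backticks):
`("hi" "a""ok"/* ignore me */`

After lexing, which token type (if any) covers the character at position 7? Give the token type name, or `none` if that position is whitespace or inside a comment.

pos=0: emit LPAREN '('
pos=1: enter STRING mode
pos=1: emit STR "hi" (now at pos=5)
pos=6: enter STRING mode
pos=6: emit STR "a" (now at pos=9)
pos=9: enter STRING mode
pos=9: emit STR "ok" (now at pos=13)
pos=13: enter COMMENT mode (saw '/*')
exit COMMENT mode (now at pos=28)
DONE. 4 tokens: [LPAREN, STR, STR, STR]
Position 7: char is 'a' -> STR

Answer: STR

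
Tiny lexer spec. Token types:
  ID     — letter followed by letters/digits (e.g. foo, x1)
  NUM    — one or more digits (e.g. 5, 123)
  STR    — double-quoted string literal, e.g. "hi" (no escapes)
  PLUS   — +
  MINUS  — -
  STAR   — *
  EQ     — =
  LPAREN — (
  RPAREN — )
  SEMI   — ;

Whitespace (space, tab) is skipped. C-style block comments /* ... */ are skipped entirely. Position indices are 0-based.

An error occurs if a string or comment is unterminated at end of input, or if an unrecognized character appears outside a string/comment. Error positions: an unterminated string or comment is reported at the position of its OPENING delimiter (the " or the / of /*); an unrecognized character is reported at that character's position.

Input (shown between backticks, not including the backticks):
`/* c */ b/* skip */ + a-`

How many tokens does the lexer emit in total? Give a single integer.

Answer: 4

Derivation:
pos=0: enter COMMENT mode (saw '/*')
exit COMMENT mode (now at pos=7)
pos=8: emit ID 'b' (now at pos=9)
pos=9: enter COMMENT mode (saw '/*')
exit COMMENT mode (now at pos=19)
pos=20: emit PLUS '+'
pos=22: emit ID 'a' (now at pos=23)
pos=23: emit MINUS '-'
DONE. 4 tokens: [ID, PLUS, ID, MINUS]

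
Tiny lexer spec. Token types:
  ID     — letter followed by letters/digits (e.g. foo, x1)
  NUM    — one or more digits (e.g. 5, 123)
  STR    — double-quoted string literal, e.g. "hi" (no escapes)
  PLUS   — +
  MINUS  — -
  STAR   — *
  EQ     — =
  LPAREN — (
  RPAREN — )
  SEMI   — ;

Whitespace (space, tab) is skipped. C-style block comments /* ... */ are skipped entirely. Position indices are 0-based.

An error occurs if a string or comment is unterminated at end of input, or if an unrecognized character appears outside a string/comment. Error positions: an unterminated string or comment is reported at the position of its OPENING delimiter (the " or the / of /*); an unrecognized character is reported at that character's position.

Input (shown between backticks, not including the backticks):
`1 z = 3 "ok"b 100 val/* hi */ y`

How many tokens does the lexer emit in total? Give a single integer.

Answer: 9

Derivation:
pos=0: emit NUM '1' (now at pos=1)
pos=2: emit ID 'z' (now at pos=3)
pos=4: emit EQ '='
pos=6: emit NUM '3' (now at pos=7)
pos=8: enter STRING mode
pos=8: emit STR "ok" (now at pos=12)
pos=12: emit ID 'b' (now at pos=13)
pos=14: emit NUM '100' (now at pos=17)
pos=18: emit ID 'val' (now at pos=21)
pos=21: enter COMMENT mode (saw '/*')
exit COMMENT mode (now at pos=29)
pos=30: emit ID 'y' (now at pos=31)
DONE. 9 tokens: [NUM, ID, EQ, NUM, STR, ID, NUM, ID, ID]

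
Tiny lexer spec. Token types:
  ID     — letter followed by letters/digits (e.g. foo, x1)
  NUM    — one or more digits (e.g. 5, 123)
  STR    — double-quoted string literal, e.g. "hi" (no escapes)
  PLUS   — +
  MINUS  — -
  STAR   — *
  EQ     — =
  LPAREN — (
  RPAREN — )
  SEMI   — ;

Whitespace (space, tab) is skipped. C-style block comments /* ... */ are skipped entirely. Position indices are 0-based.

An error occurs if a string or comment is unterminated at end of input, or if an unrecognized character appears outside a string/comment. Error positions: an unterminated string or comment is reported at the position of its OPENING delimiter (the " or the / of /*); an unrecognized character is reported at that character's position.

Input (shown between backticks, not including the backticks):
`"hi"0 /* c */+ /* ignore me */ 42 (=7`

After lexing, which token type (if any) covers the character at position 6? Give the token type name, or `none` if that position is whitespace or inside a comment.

pos=0: enter STRING mode
pos=0: emit STR "hi" (now at pos=4)
pos=4: emit NUM '0' (now at pos=5)
pos=6: enter COMMENT mode (saw '/*')
exit COMMENT mode (now at pos=13)
pos=13: emit PLUS '+'
pos=15: enter COMMENT mode (saw '/*')
exit COMMENT mode (now at pos=30)
pos=31: emit NUM '42' (now at pos=33)
pos=34: emit LPAREN '('
pos=35: emit EQ '='
pos=36: emit NUM '7' (now at pos=37)
DONE. 7 tokens: [STR, NUM, PLUS, NUM, LPAREN, EQ, NUM]
Position 6: char is '/' -> none

Answer: none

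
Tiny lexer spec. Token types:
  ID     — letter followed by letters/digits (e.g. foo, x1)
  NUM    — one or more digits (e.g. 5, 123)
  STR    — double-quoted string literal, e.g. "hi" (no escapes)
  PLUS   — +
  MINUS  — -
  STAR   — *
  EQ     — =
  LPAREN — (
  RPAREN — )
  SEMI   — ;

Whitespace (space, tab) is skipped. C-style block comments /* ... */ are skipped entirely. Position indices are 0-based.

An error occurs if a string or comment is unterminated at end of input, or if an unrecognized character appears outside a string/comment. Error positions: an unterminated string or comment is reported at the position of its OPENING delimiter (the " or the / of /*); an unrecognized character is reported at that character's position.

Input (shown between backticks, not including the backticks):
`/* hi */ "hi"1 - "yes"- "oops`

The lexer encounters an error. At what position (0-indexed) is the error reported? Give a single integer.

pos=0: enter COMMENT mode (saw '/*')
exit COMMENT mode (now at pos=8)
pos=9: enter STRING mode
pos=9: emit STR "hi" (now at pos=13)
pos=13: emit NUM '1' (now at pos=14)
pos=15: emit MINUS '-'
pos=17: enter STRING mode
pos=17: emit STR "yes" (now at pos=22)
pos=22: emit MINUS '-'
pos=24: enter STRING mode
pos=24: ERROR — unterminated string

Answer: 24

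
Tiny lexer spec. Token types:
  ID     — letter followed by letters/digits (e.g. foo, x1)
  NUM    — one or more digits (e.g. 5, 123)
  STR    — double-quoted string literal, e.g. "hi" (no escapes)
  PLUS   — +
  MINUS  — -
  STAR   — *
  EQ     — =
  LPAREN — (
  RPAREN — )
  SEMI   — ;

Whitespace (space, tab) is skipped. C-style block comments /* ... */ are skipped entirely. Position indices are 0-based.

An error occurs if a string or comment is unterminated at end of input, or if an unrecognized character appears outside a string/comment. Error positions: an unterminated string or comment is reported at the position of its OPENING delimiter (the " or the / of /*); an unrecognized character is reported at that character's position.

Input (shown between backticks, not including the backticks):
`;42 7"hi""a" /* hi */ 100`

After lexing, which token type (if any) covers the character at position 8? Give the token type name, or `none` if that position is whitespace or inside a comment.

Answer: STR

Derivation:
pos=0: emit SEMI ';'
pos=1: emit NUM '42' (now at pos=3)
pos=4: emit NUM '7' (now at pos=5)
pos=5: enter STRING mode
pos=5: emit STR "hi" (now at pos=9)
pos=9: enter STRING mode
pos=9: emit STR "a" (now at pos=12)
pos=13: enter COMMENT mode (saw '/*')
exit COMMENT mode (now at pos=21)
pos=22: emit NUM '100' (now at pos=25)
DONE. 6 tokens: [SEMI, NUM, NUM, STR, STR, NUM]
Position 8: char is '"' -> STR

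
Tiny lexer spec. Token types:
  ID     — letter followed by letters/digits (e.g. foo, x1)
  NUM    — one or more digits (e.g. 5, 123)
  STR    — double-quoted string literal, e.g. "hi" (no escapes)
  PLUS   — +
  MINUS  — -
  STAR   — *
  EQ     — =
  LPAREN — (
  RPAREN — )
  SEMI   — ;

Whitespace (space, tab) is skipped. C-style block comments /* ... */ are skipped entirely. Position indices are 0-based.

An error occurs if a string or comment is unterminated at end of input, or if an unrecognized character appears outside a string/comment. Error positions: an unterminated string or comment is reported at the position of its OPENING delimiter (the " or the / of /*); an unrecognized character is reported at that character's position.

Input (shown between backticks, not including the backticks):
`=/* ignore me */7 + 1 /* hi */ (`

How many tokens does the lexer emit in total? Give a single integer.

Answer: 5

Derivation:
pos=0: emit EQ '='
pos=1: enter COMMENT mode (saw '/*')
exit COMMENT mode (now at pos=16)
pos=16: emit NUM '7' (now at pos=17)
pos=18: emit PLUS '+'
pos=20: emit NUM '1' (now at pos=21)
pos=22: enter COMMENT mode (saw '/*')
exit COMMENT mode (now at pos=30)
pos=31: emit LPAREN '('
DONE. 5 tokens: [EQ, NUM, PLUS, NUM, LPAREN]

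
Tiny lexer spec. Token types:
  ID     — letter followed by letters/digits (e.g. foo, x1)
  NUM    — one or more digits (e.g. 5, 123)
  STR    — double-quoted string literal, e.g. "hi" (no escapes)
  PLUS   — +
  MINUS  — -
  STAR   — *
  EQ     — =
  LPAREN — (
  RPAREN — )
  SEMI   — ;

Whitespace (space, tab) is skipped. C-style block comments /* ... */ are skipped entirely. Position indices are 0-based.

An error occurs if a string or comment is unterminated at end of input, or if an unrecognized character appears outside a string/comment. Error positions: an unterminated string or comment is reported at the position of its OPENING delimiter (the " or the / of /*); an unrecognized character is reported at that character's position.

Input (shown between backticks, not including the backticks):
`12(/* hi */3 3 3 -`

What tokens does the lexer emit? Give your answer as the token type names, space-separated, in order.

Answer: NUM LPAREN NUM NUM NUM MINUS

Derivation:
pos=0: emit NUM '12' (now at pos=2)
pos=2: emit LPAREN '('
pos=3: enter COMMENT mode (saw '/*')
exit COMMENT mode (now at pos=11)
pos=11: emit NUM '3' (now at pos=12)
pos=13: emit NUM '3' (now at pos=14)
pos=15: emit NUM '3' (now at pos=16)
pos=17: emit MINUS '-'
DONE. 6 tokens: [NUM, LPAREN, NUM, NUM, NUM, MINUS]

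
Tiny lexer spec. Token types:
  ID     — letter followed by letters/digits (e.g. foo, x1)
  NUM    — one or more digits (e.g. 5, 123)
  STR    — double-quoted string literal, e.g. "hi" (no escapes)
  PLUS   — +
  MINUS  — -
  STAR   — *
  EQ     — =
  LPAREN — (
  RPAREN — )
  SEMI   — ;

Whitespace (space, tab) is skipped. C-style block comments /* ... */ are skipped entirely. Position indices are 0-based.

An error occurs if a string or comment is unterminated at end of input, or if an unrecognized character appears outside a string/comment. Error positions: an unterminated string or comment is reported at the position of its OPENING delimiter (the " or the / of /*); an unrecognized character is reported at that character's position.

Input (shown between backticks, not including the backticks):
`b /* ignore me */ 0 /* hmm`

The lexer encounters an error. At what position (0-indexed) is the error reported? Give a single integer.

pos=0: emit ID 'b' (now at pos=1)
pos=2: enter COMMENT mode (saw '/*')
exit COMMENT mode (now at pos=17)
pos=18: emit NUM '0' (now at pos=19)
pos=20: enter COMMENT mode (saw '/*')
pos=20: ERROR — unterminated comment (reached EOF)

Answer: 20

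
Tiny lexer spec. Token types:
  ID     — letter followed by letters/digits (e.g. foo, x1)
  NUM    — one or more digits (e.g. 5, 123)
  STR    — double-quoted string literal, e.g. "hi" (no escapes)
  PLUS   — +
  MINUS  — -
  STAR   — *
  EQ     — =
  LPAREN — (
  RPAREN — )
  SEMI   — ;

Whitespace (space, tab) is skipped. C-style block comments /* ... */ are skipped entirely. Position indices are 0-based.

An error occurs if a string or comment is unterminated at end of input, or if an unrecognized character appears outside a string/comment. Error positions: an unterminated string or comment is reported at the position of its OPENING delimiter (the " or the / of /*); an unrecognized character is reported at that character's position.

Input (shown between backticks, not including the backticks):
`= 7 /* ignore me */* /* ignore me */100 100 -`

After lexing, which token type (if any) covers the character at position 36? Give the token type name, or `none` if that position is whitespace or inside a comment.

pos=0: emit EQ '='
pos=2: emit NUM '7' (now at pos=3)
pos=4: enter COMMENT mode (saw '/*')
exit COMMENT mode (now at pos=19)
pos=19: emit STAR '*'
pos=21: enter COMMENT mode (saw '/*')
exit COMMENT mode (now at pos=36)
pos=36: emit NUM '100' (now at pos=39)
pos=40: emit NUM '100' (now at pos=43)
pos=44: emit MINUS '-'
DONE. 6 tokens: [EQ, NUM, STAR, NUM, NUM, MINUS]
Position 36: char is '1' -> NUM

Answer: NUM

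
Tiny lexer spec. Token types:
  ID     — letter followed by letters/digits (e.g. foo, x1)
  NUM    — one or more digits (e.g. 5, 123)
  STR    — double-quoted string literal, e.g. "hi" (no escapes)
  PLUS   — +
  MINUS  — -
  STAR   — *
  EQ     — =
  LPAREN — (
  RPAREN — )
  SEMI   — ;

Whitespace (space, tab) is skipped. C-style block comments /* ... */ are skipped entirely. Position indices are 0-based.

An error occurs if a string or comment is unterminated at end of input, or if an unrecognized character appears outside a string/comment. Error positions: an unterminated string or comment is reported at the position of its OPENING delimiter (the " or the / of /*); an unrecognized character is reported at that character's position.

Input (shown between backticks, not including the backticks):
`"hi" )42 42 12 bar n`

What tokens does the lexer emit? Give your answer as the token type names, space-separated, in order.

pos=0: enter STRING mode
pos=0: emit STR "hi" (now at pos=4)
pos=5: emit RPAREN ')'
pos=6: emit NUM '42' (now at pos=8)
pos=9: emit NUM '42' (now at pos=11)
pos=12: emit NUM '12' (now at pos=14)
pos=15: emit ID 'bar' (now at pos=18)
pos=19: emit ID 'n' (now at pos=20)
DONE. 7 tokens: [STR, RPAREN, NUM, NUM, NUM, ID, ID]

Answer: STR RPAREN NUM NUM NUM ID ID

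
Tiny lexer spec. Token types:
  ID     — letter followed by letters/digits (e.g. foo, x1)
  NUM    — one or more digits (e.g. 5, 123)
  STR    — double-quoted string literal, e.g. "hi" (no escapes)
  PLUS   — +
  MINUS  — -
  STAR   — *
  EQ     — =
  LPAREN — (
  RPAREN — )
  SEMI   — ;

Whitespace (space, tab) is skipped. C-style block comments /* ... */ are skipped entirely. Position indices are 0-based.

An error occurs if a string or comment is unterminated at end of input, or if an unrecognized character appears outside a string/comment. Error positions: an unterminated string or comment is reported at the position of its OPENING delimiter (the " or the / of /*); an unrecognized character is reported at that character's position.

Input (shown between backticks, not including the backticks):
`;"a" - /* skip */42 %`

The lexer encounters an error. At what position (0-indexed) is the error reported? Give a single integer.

Answer: 20

Derivation:
pos=0: emit SEMI ';'
pos=1: enter STRING mode
pos=1: emit STR "a" (now at pos=4)
pos=5: emit MINUS '-'
pos=7: enter COMMENT mode (saw '/*')
exit COMMENT mode (now at pos=17)
pos=17: emit NUM '42' (now at pos=19)
pos=20: ERROR — unrecognized char '%'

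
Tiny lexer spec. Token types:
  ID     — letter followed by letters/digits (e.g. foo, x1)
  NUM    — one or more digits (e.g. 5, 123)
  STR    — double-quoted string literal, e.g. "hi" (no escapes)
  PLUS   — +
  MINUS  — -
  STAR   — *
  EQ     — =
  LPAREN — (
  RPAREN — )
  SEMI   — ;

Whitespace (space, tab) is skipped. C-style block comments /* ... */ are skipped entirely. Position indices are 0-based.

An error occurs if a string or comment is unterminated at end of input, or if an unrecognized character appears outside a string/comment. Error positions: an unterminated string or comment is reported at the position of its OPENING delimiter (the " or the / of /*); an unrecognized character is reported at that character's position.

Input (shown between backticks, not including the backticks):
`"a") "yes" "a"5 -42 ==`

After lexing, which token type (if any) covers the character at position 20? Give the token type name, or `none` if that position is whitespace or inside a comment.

pos=0: enter STRING mode
pos=0: emit STR "a" (now at pos=3)
pos=3: emit RPAREN ')'
pos=5: enter STRING mode
pos=5: emit STR "yes" (now at pos=10)
pos=11: enter STRING mode
pos=11: emit STR "a" (now at pos=14)
pos=14: emit NUM '5' (now at pos=15)
pos=16: emit MINUS '-'
pos=17: emit NUM '42' (now at pos=19)
pos=20: emit EQ '='
pos=21: emit EQ '='
DONE. 9 tokens: [STR, RPAREN, STR, STR, NUM, MINUS, NUM, EQ, EQ]
Position 20: char is '=' -> EQ

Answer: EQ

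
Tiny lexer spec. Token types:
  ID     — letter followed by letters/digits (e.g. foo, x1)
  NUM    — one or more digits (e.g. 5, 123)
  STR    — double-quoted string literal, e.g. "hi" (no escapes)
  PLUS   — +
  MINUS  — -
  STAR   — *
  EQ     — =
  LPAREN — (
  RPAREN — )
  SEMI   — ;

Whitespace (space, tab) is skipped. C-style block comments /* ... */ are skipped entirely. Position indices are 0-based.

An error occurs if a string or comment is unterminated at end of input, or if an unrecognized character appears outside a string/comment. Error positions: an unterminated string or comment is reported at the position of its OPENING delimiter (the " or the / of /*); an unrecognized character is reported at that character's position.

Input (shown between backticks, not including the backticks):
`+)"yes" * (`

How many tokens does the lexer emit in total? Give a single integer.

Answer: 5

Derivation:
pos=0: emit PLUS '+'
pos=1: emit RPAREN ')'
pos=2: enter STRING mode
pos=2: emit STR "yes" (now at pos=7)
pos=8: emit STAR '*'
pos=10: emit LPAREN '('
DONE. 5 tokens: [PLUS, RPAREN, STR, STAR, LPAREN]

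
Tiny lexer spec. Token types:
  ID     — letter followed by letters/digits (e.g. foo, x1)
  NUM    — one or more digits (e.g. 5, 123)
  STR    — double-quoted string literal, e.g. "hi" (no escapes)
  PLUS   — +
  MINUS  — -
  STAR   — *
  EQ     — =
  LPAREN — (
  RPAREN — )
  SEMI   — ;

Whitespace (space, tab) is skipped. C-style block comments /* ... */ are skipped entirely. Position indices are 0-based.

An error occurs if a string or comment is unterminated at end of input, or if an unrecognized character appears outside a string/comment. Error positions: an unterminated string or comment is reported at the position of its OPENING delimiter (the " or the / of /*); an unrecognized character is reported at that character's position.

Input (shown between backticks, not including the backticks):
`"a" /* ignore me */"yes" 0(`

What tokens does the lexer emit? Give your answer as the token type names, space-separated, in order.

pos=0: enter STRING mode
pos=0: emit STR "a" (now at pos=3)
pos=4: enter COMMENT mode (saw '/*')
exit COMMENT mode (now at pos=19)
pos=19: enter STRING mode
pos=19: emit STR "yes" (now at pos=24)
pos=25: emit NUM '0' (now at pos=26)
pos=26: emit LPAREN '('
DONE. 4 tokens: [STR, STR, NUM, LPAREN]

Answer: STR STR NUM LPAREN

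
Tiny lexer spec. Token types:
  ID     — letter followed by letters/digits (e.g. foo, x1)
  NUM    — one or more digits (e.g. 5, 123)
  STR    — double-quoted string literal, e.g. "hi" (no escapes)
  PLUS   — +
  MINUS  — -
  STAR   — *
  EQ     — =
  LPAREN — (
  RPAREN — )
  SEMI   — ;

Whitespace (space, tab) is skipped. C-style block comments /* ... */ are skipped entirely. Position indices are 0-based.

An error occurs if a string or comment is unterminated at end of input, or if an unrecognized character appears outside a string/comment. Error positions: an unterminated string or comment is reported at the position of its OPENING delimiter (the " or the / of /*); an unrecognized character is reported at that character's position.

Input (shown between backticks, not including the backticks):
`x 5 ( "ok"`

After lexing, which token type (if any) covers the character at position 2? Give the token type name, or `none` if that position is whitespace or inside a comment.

pos=0: emit ID 'x' (now at pos=1)
pos=2: emit NUM '5' (now at pos=3)
pos=4: emit LPAREN '('
pos=6: enter STRING mode
pos=6: emit STR "ok" (now at pos=10)
DONE. 4 tokens: [ID, NUM, LPAREN, STR]
Position 2: char is '5' -> NUM

Answer: NUM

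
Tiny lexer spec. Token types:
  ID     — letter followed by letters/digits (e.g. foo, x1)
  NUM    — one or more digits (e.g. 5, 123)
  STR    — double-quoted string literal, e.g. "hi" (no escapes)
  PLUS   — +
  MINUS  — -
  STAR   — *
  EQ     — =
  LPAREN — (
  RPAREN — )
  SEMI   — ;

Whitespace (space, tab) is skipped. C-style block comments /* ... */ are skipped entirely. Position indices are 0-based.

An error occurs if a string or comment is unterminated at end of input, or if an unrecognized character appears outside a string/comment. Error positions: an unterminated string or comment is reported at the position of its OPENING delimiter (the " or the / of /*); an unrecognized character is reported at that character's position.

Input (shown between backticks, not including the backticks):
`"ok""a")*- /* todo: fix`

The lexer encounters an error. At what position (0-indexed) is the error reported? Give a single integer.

pos=0: enter STRING mode
pos=0: emit STR "ok" (now at pos=4)
pos=4: enter STRING mode
pos=4: emit STR "a" (now at pos=7)
pos=7: emit RPAREN ')'
pos=8: emit STAR '*'
pos=9: emit MINUS '-'
pos=11: enter COMMENT mode (saw '/*')
pos=11: ERROR — unterminated comment (reached EOF)

Answer: 11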